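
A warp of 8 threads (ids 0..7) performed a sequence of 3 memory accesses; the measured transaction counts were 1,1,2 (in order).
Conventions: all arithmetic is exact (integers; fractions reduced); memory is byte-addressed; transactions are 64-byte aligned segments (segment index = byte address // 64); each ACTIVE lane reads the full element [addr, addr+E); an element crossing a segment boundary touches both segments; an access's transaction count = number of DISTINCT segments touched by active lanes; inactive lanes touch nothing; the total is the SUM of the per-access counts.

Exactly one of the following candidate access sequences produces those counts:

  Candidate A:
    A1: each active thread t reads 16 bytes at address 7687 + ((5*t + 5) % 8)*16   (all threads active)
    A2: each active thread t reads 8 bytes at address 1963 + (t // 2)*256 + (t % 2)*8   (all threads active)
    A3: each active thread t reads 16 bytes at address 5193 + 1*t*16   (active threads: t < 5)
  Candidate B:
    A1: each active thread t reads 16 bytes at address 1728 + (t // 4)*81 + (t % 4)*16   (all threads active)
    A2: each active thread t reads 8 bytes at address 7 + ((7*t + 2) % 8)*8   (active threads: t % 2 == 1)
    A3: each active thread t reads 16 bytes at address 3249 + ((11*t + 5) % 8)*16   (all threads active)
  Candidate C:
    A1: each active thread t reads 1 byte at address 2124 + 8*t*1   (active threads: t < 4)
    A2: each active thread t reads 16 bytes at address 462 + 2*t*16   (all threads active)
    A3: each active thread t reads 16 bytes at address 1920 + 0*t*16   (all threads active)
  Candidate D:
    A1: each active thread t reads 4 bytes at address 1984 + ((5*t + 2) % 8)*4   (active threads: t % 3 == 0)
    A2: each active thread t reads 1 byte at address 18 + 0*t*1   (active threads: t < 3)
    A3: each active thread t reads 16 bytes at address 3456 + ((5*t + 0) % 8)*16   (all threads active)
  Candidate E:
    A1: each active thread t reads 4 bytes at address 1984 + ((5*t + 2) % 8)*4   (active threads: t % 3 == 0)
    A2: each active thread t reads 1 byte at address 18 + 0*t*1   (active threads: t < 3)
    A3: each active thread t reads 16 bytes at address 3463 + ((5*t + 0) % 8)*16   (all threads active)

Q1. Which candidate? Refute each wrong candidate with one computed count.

A: A1 gives 3 transactions, not 1
B: A1 gives 3 transactions, not 1
C: A2 gives 4 transactions, not 1
E: A3 gives 3 transactions, not 2
D: all counts match (1,1,2)

Answer: D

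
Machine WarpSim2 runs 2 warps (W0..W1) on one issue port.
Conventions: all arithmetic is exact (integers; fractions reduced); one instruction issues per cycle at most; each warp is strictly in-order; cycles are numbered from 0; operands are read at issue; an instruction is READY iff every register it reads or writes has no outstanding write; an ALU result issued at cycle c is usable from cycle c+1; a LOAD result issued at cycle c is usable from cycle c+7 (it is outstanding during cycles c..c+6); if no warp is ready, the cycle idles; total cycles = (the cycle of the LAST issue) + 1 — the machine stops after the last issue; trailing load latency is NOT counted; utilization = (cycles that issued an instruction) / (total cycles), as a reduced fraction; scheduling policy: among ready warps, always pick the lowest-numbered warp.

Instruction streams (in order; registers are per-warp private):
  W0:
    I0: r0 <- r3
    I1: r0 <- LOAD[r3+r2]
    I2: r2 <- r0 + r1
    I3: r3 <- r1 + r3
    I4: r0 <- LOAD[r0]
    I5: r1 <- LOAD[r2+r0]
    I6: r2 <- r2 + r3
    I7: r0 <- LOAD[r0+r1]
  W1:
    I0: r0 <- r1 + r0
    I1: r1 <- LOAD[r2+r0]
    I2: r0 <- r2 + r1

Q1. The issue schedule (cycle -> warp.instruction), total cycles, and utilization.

cycle 0: W0.I0
cycle 1: W0.I1
cycle 2: W1.I0
cycle 3: W1.I1
cycle 4: idle
cycle 5: idle
cycle 6: idle
cycle 7: idle
cycle 8: W0.I2
cycle 9: W0.I3
cycle 10: W0.I4
cycle 11: W1.I2
cycle 12: idle
cycle 13: idle
cycle 14: idle
cycle 15: idle
cycle 16: idle
cycle 17: W0.I5
cycle 18: W0.I6
cycle 19: idle
cycle 20: idle
cycle 21: idle
cycle 22: idle
cycle 23: idle
cycle 24: W0.I7

Answer: 25 cycles, utilization 11/25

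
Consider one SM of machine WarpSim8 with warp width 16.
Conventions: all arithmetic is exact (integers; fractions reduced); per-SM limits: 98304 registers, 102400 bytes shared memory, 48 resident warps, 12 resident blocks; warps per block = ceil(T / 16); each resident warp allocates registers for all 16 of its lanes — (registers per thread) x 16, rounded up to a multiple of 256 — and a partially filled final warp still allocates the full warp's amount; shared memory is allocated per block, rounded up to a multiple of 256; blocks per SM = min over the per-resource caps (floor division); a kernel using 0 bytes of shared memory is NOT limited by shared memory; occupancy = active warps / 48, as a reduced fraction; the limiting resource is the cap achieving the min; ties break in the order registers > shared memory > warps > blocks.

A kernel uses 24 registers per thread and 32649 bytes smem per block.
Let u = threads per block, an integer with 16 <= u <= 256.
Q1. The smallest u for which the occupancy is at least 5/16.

Answer: u = 65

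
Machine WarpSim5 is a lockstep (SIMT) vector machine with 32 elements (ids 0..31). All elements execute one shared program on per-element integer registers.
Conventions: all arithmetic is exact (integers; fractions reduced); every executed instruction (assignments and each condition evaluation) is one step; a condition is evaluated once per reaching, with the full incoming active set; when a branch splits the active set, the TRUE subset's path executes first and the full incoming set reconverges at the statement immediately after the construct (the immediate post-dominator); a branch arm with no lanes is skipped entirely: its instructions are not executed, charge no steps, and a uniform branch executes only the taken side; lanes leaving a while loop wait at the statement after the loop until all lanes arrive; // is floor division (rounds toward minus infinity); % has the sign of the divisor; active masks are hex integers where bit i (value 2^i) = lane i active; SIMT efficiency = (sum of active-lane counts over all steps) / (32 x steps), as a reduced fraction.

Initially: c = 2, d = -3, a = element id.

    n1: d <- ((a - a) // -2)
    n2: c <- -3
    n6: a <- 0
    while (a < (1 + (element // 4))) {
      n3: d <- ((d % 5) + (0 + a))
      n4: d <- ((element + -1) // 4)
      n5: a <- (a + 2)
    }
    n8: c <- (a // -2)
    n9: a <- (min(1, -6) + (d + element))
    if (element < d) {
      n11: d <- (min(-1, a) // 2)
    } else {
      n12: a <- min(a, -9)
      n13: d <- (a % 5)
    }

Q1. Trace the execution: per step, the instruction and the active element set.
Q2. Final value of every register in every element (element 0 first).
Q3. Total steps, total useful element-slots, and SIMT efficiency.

step 0: d <- ((a - a) // -2)         0xffffffff
step 1: c <- -3                      0xffffffff
step 2: a <- 0                       0xffffffff
step 3: eval (a < (1 + (element // 4))) 0xffffffff
step 4: d <- ((d % 5) + (0 + a))     0xffffffff
step 5: d <- ((element + -1) // 4)   0xffffffff
step 6: a <- (a + 2)                 0xffffffff
step 7: eval (a < (1 + (element // 4))) 0xffffffff
step 8: d <- ((d % 5) + (0 + a))     0xffffff00
step 9: d <- ((element + -1) // 4)   0xffffff00
step 10: a <- (a + 2)                 0xffffff00
step 11: eval (a < (1 + (element // 4))) 0xffffff00
step 12: d <- ((d % 5) + (0 + a))     0xffff0000
step 13: d <- ((element + -1) // 4)   0xffff0000
step 14: a <- (a + 2)                 0xffff0000
step 15: eval (a < (1 + (element // 4))) 0xffff0000
step 16: d <- ((d % 5) + (0 + a))     0xff000000
step 17: d <- ((element + -1) // 4)   0xff000000
step 18: a <- (a + 2)                 0xff000000
step 19: eval (a < (1 + (element // 4))) 0xff000000
step 20: c <- (a // -2)               0xffffffff
step 21: a <- (min(1, -6) + (d + element)) 0xffffffff
step 22: eval (element < d)           0xffffffff
step 23: a <- min(a, -9)              0xffffffff
step 24: d <- (a % 5)                 0xffffffff

Answer: 25 steps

c: -1,-1,-1,-1,-1,-1,-1,-1,-2,-2,-2,-2,-2,-2,-2,-2,-3,-3,-3,-3,-3,-3,-3,-3,-4,-4,-4,-4,-4,-4,-4,-4
d: 1,1,1,1,1,1,1,1,1,1,1,1,1,1,1,1,1,1,1,1,1,1,1,1,1,1,1,1,1,1,1,1
a: -9,-9,-9,-9,-9,-9,-9,-9,-9,-9,-9,-9,-9,-9,-9,-9,-9,-9,-9,-9,-9,-9,-9,-9,-9,-9,-9,-9,-9,-9,-9,-9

steps = 25; useful = 608; efficiency = 608/800 = 19/25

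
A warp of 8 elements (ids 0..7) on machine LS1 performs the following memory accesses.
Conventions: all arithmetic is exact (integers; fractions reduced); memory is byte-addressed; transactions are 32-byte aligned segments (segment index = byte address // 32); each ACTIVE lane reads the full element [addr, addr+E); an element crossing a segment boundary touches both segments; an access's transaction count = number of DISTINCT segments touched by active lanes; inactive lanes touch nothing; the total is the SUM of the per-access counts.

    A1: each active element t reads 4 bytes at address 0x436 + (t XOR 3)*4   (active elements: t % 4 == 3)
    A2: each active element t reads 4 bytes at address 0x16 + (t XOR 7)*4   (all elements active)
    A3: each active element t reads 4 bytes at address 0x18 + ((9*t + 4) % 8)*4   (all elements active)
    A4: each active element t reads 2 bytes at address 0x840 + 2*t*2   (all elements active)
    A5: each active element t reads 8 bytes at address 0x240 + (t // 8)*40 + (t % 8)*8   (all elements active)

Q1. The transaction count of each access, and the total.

A1: 2 transactions
A2: 2 transactions
A3: 2 transactions
A4: 1 transaction
A5: 2 transactions

Answer: 2,2,2,1,2; total 9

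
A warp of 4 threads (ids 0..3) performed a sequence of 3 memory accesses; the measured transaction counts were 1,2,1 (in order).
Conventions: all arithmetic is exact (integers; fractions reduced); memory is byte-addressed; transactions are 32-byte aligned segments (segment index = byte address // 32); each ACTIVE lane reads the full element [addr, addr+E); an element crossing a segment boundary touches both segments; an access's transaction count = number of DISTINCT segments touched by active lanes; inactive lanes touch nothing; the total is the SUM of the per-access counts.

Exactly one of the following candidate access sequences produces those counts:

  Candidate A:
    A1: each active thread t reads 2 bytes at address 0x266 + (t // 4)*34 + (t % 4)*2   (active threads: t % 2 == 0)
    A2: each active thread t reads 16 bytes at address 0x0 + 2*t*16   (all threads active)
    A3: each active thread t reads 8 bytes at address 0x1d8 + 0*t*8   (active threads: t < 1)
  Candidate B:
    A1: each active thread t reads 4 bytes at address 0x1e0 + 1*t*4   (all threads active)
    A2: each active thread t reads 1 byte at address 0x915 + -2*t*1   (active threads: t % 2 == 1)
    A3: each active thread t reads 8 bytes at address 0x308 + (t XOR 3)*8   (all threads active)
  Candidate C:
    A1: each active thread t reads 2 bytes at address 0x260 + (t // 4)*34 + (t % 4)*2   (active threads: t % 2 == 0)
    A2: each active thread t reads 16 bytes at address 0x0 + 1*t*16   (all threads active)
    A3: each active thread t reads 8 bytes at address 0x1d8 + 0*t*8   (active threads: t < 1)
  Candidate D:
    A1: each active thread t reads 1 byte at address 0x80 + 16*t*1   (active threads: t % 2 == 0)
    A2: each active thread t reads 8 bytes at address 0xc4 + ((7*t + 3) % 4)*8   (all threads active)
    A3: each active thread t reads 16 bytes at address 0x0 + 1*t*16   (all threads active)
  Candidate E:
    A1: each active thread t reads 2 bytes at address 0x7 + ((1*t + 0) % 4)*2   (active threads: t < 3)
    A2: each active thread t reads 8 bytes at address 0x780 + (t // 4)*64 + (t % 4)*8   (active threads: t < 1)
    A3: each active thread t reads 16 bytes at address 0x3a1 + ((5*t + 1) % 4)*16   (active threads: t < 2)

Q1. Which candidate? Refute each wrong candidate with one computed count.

A: A2 gives 4 transactions, not 2
B: A2 gives 1 transaction, not 2
D: A1 gives 2 transactions, not 1
E: A2 gives 1 transaction, not 2
C: all counts match (1,2,1)

Answer: C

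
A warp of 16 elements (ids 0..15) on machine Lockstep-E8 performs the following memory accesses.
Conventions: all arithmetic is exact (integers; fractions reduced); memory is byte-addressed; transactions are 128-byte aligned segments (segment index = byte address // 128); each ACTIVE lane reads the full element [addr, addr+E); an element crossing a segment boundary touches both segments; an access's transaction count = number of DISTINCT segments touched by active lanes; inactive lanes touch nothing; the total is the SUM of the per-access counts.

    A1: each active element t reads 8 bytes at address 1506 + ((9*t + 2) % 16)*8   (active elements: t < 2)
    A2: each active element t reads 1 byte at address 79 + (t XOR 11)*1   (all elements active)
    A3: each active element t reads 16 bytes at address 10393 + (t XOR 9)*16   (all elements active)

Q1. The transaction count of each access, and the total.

A1: 2 transactions
A2: 1 transaction
A3: 3 transactions

Answer: 2,1,3; total 6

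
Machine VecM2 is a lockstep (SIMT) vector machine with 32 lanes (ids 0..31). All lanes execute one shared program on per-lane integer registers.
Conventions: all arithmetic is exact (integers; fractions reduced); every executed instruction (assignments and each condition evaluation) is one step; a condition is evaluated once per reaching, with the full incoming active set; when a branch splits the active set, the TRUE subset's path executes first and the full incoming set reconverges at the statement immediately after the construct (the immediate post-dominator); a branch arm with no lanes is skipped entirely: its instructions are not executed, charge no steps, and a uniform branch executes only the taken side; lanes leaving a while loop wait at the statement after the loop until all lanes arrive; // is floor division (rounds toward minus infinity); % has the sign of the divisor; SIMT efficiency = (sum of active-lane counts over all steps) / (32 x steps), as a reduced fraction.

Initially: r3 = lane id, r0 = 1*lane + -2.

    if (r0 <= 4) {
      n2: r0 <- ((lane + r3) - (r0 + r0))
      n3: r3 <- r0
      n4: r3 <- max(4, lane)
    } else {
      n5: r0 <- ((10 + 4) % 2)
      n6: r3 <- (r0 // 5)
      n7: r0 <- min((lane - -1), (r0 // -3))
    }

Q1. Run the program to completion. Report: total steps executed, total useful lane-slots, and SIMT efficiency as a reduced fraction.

Answer: 7 steps, 128 useful, 4/7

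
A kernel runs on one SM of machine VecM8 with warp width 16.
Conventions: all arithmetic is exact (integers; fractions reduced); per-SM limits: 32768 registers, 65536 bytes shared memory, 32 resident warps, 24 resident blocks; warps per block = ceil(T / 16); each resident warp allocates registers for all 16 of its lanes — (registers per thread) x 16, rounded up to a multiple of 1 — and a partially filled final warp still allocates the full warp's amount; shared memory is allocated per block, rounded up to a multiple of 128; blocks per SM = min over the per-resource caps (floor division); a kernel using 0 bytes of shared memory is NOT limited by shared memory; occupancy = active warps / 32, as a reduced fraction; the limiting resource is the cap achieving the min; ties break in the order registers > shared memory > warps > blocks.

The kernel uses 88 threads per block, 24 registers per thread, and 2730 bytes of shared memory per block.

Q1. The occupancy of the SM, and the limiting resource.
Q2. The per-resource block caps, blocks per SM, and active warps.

Answer: occupancy 15/16, limited by warps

registers: 14 blocks
shared memory: 23 blocks
warps: 5 blocks
blocks: 24 blocks

Answer: 5 blocks, 30 active warps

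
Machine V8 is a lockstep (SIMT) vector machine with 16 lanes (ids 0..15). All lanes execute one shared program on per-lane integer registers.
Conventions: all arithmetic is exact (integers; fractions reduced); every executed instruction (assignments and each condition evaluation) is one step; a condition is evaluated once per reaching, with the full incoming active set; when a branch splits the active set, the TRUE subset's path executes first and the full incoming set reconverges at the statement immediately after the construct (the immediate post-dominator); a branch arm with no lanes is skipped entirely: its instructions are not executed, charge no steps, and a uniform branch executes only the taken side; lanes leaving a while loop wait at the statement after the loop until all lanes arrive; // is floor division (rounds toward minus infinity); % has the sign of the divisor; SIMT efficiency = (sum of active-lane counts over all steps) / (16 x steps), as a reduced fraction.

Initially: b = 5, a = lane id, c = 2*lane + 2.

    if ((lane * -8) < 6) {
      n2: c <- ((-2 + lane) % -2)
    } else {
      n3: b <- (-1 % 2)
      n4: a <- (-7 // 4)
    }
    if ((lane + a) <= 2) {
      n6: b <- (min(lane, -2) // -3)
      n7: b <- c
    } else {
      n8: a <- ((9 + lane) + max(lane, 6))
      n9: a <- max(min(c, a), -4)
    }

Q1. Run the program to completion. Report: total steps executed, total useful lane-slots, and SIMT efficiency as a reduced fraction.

Answer: 7 steps, 80 useful, 5/7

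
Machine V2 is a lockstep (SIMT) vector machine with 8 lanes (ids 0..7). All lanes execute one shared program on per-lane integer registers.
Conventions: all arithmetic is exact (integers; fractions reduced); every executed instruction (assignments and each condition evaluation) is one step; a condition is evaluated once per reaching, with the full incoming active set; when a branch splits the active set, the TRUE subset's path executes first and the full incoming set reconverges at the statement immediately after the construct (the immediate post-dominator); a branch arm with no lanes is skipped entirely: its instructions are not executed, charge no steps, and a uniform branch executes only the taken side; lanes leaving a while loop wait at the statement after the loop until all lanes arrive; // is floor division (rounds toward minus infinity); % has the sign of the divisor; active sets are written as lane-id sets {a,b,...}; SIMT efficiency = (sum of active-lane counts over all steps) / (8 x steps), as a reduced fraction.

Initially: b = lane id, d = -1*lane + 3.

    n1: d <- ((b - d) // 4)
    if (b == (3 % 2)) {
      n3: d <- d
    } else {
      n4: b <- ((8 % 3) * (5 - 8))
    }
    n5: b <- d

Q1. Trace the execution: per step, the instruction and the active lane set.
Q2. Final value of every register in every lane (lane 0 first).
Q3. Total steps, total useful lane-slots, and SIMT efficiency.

step 0: d <- ((b - d) // 4)          {0,1,2,3,4,5,6,7}
step 1: eval (b == (3 % 2))          {0,1,2,3,4,5,6,7}
step 2: d <- d                       {1}
step 3: b <- ((8 % 3) * (5 - 8))     {0,2,3,4,5,6,7}
step 4: b <- d                       {0,1,2,3,4,5,6,7}

Answer: 5 steps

b: -1,-1,0,0,1,1,2,2
d: -1,-1,0,0,1,1,2,2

steps = 5; useful = 32; efficiency = 32/40 = 4/5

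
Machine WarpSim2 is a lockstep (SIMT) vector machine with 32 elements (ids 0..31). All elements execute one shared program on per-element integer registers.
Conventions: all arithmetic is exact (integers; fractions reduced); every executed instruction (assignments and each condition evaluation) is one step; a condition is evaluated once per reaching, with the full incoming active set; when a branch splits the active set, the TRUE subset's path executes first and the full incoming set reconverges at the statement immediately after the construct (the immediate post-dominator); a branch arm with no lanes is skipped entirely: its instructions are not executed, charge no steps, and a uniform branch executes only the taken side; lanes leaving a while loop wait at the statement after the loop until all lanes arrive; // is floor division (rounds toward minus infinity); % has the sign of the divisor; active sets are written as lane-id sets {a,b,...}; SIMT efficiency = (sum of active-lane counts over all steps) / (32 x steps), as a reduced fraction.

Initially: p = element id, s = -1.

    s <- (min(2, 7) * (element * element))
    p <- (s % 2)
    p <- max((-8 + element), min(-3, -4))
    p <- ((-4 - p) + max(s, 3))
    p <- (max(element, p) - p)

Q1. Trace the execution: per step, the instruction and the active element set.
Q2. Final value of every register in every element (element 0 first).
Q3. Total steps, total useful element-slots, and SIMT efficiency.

step 0: s <- (min(2, 7) * (element * element)) {0,1,2,3,4,5,6,7,8,9,10,11,12,13,14,15,16,17,18,19,20,21,22,23,24,25,26,27,28,29,30,31}
step 1: p <- (s % 2)                 {0,1,2,3,4,5,6,7,8,9,10,11,12,13,14,15,16,17,18,19,20,21,22,23,24,25,26,27,28,29,30,31}
step 2: p <- max((-8 + element), min(-3, -4)) {0,1,2,3,4,5,6,7,8,9,10,11,12,13,14,15,16,17,18,19,20,21,22,23,24,25,26,27,28,29,30,31}
step 3: p <- ((-4 - p) + max(s, 3))  {0,1,2,3,4,5,6,7,8,9,10,11,12,13,14,15,16,17,18,19,20,21,22,23,24,25,26,27,28,29,30,31}
step 4: p <- (max(element, p) - p)   {0,1,2,3,4,5,6,7,8,9,10,11,12,13,14,15,16,17,18,19,20,21,22,23,24,25,26,27,28,29,30,31}

Answer: 5 steps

p: 0,0,0,0,0,0,0,0,0,0,0,0,0,0,0,0,0,0,0,0,0,0,0,0,0,0,0,0,0,0,0,0
s: 0,2,8,18,32,50,72,98,128,162,200,242,288,338,392,450,512,578,648,722,800,882,968,1058,1152,1250,1352,1458,1568,1682,1800,1922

steps = 5; useful = 160; efficiency = 160/160 = 1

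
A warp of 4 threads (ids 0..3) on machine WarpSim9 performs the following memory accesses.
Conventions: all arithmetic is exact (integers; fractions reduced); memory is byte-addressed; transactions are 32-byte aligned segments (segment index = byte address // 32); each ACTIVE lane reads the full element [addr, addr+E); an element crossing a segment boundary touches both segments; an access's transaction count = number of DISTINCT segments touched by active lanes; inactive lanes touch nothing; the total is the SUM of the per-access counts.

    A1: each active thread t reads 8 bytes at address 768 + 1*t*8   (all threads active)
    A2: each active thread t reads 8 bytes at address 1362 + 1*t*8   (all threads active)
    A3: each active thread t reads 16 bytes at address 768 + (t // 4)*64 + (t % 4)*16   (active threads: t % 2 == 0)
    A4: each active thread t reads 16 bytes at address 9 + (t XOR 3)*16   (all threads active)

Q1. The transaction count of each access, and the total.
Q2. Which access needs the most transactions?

A1: 1 transaction
A2: 2 transactions
A3: 2 transactions
A4: 3 transactions

Answer: 1,2,2,3; total 8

Answer: A4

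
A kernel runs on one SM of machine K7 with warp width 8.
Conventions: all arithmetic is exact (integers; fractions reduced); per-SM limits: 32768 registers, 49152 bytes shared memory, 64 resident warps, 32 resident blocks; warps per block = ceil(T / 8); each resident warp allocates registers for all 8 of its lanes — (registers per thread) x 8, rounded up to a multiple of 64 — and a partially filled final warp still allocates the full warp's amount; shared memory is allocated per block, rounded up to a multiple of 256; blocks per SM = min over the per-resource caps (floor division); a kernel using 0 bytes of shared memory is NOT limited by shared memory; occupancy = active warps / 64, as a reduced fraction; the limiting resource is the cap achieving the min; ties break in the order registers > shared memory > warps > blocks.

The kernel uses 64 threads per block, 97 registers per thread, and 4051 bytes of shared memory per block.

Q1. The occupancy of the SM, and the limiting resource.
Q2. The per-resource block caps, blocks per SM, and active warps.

Answer: occupancy 1/2, limited by registers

registers: 4 blocks
shared memory: 12 blocks
warps: 8 blocks
blocks: 32 blocks

Answer: 4 blocks, 32 active warps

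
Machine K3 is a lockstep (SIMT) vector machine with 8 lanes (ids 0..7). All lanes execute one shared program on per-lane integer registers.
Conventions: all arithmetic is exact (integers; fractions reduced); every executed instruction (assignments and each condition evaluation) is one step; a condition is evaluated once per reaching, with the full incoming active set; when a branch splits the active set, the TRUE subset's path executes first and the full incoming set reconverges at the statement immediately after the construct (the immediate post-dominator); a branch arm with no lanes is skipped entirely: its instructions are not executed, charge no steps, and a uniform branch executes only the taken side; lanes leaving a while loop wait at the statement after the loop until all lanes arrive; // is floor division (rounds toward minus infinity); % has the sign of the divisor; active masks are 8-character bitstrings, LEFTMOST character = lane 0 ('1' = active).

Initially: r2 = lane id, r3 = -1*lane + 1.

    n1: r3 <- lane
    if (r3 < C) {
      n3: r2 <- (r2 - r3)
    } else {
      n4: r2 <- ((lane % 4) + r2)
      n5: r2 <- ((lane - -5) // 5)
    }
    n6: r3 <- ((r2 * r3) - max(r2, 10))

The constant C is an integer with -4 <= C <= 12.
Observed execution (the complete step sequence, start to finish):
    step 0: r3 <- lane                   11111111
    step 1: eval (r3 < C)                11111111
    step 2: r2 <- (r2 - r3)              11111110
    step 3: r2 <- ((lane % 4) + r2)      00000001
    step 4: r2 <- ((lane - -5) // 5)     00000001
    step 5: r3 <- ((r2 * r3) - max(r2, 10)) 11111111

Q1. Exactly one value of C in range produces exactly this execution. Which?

Answer: C = 7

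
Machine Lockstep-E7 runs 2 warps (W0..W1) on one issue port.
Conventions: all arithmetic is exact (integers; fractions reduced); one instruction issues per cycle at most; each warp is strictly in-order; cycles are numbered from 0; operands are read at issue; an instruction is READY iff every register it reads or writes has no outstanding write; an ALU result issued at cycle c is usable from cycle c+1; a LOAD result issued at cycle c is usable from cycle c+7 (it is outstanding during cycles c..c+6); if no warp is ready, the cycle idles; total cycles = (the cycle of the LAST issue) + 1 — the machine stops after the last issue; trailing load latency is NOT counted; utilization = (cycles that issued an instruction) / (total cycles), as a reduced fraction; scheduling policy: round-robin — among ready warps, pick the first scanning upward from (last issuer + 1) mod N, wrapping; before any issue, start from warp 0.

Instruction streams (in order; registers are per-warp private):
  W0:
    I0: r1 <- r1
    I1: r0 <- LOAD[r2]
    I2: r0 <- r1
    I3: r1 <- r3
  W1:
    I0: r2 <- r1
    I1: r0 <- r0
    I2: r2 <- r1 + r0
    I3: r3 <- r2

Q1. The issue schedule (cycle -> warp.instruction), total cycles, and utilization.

cycle 0: W0.I0
cycle 1: W1.I0
cycle 2: W0.I1
cycle 3: W1.I1
cycle 4: W1.I2
cycle 5: W1.I3
cycle 6: idle
cycle 7: idle
cycle 8: idle
cycle 9: W0.I2
cycle 10: W0.I3

Answer: 11 cycles, utilization 8/11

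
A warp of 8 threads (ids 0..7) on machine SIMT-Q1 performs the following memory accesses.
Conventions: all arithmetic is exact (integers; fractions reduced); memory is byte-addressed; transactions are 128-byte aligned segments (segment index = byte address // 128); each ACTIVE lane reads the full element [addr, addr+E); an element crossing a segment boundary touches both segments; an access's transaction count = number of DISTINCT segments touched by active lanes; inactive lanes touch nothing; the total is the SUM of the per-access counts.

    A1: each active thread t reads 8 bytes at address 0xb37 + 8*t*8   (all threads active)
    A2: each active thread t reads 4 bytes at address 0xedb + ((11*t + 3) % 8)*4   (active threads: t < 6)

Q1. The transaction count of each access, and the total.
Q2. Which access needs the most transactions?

A1: 4 transactions
A2: 1 transaction

Answer: 4,1; total 5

Answer: A1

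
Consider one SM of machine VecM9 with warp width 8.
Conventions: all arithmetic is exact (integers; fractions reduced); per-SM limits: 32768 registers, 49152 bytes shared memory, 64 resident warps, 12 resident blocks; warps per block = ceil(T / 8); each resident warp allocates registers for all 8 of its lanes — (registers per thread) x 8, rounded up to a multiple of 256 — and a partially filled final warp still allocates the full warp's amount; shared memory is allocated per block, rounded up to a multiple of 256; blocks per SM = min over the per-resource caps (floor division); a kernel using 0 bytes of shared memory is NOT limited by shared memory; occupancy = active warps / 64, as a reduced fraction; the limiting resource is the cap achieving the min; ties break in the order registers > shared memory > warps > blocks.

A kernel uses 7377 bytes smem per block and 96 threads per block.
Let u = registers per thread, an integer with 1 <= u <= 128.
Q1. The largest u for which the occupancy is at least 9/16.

Answer: u = 96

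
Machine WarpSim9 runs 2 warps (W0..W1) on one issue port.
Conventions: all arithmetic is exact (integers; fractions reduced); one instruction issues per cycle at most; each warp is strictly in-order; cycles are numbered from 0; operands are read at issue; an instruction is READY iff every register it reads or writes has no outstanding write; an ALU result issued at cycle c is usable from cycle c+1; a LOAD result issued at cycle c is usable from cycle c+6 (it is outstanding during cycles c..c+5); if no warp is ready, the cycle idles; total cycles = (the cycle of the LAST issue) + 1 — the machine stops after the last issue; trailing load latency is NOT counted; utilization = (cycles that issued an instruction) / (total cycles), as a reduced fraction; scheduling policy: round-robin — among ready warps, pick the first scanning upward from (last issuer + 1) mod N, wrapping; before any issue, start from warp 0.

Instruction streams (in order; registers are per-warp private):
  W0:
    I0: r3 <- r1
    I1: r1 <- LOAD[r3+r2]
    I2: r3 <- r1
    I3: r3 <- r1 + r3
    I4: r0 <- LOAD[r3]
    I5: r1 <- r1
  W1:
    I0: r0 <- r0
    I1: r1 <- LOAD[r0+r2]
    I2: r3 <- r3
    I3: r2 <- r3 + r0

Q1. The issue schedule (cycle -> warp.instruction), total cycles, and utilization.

cycle 0: W0.I0
cycle 1: W1.I0
cycle 2: W0.I1
cycle 3: W1.I1
cycle 4: W1.I2
cycle 5: W1.I3
cycle 6: idle
cycle 7: idle
cycle 8: W0.I2
cycle 9: W0.I3
cycle 10: W0.I4
cycle 11: W0.I5

Answer: 12 cycles, utilization 5/6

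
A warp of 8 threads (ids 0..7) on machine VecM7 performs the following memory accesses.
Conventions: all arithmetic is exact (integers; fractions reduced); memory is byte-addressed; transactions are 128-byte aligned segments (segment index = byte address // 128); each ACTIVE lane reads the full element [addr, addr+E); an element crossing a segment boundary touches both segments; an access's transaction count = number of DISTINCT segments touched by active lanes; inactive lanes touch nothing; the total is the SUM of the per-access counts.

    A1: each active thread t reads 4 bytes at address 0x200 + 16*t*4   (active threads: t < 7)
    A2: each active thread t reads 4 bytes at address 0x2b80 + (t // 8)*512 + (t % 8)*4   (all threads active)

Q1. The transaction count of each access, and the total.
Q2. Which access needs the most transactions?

A1: 4 transactions
A2: 1 transaction

Answer: 4,1; total 5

Answer: A1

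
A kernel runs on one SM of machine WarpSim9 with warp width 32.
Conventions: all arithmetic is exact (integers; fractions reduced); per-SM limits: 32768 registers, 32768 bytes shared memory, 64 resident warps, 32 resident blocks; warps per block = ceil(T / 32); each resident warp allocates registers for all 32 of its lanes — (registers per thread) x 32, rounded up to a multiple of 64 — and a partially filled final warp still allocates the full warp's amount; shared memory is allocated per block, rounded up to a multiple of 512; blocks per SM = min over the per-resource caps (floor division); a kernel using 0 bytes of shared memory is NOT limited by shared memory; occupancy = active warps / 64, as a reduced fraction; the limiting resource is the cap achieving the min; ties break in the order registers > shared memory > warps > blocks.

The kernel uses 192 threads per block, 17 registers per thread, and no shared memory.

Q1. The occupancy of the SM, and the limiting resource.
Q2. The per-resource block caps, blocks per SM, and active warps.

Answer: occupancy 27/32, limited by registers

registers: 9 blocks
shared memory: no limit (kernel uses none)
warps: 10 blocks
blocks: 32 blocks

Answer: 9 blocks, 54 active warps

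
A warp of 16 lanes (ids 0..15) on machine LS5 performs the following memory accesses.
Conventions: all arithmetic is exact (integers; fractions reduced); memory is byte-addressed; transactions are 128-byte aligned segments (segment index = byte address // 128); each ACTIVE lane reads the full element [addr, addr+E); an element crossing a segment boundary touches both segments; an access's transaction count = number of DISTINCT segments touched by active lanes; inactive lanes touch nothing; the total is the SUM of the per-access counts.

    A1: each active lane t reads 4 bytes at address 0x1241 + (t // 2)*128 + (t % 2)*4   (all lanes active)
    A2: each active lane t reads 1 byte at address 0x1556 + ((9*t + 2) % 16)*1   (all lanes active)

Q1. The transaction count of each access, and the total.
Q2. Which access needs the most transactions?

A1: 8 transactions
A2: 1 transaction

Answer: 8,1; total 9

Answer: A1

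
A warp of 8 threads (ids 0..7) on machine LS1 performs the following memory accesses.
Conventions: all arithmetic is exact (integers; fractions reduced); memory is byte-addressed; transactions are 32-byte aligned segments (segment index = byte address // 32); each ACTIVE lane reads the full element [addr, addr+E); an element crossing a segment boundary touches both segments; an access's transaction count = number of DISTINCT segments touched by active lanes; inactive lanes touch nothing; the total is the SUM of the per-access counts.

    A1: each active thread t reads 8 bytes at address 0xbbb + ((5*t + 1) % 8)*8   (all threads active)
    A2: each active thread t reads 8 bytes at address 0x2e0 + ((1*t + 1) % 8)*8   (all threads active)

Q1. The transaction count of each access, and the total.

A1: 3 transactions
A2: 2 transactions

Answer: 3,2; total 5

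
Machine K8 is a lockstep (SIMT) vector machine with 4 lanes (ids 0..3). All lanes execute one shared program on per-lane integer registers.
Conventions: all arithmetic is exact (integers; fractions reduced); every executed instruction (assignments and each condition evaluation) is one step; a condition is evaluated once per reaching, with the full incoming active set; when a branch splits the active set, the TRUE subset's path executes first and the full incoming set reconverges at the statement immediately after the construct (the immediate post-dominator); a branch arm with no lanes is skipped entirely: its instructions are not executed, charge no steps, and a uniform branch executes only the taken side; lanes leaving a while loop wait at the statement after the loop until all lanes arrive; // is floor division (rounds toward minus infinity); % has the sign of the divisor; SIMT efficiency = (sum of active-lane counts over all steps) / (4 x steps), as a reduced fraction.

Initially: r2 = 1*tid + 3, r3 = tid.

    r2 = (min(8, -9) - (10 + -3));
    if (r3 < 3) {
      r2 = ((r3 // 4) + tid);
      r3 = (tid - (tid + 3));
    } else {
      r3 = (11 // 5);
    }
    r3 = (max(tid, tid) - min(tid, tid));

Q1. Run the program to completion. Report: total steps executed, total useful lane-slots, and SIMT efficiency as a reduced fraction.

Answer: 6 steps, 19 useful, 19/24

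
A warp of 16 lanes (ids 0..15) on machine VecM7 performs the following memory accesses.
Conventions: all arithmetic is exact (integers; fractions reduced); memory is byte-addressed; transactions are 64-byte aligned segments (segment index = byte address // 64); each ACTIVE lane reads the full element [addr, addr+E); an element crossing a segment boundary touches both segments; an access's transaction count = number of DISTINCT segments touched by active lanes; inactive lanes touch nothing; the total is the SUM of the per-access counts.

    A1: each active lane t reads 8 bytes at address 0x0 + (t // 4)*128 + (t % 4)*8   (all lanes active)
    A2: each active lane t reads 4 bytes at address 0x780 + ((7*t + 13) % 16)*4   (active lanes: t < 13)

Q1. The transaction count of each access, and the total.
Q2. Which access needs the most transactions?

A1: 4 transactions
A2: 1 transaction

Answer: 4,1; total 5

Answer: A1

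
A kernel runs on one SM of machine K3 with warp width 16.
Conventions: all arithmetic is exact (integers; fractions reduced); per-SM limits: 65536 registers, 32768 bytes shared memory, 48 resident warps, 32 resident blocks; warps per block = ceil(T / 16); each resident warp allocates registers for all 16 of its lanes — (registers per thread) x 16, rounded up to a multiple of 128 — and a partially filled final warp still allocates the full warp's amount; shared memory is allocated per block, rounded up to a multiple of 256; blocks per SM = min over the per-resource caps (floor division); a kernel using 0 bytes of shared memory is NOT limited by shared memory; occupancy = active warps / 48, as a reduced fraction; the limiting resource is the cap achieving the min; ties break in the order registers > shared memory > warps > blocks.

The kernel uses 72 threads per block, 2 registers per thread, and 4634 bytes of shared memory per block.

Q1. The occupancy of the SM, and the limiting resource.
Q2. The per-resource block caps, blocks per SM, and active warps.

Answer: occupancy 5/8, limited by shared memory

registers: 102 blocks
shared memory: 6 blocks
warps: 9 blocks
blocks: 32 blocks

Answer: 6 blocks, 30 active warps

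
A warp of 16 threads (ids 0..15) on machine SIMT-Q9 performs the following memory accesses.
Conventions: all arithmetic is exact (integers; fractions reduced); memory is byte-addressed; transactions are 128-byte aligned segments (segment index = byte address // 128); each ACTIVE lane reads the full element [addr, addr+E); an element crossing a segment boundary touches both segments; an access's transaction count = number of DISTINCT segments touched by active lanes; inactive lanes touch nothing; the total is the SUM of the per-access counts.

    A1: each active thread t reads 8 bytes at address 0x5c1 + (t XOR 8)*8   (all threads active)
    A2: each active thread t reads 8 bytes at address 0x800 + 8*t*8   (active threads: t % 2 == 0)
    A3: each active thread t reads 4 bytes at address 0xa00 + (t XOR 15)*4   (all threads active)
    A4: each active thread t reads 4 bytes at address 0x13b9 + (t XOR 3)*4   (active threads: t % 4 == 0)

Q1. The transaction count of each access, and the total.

A1: 2 transactions
A2: 8 transactions
A3: 1 transaction
A4: 1 transaction

Answer: 2,8,1,1; total 12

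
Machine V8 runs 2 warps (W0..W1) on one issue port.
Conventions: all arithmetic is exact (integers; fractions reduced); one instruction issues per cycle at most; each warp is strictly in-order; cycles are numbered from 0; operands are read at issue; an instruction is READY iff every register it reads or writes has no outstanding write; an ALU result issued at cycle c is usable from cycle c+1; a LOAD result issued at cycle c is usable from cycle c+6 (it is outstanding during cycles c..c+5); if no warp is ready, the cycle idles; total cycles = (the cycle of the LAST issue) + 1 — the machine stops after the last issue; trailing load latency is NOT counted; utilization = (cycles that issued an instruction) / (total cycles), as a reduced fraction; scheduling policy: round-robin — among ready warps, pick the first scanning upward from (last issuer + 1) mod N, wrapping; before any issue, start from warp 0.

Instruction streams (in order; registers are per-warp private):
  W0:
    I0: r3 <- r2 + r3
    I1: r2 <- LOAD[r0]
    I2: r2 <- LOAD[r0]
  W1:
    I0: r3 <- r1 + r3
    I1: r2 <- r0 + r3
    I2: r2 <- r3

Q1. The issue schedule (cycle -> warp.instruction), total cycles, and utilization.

cycle 0: W0.I0
cycle 1: W1.I0
cycle 2: W0.I1
cycle 3: W1.I1
cycle 4: W1.I2
cycle 5: idle
cycle 6: idle
cycle 7: idle
cycle 8: W0.I2

Answer: 9 cycles, utilization 2/3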